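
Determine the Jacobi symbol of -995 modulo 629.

(-995|629)
  = (995|629)    [629 ≡ 1 mod 4 ⇒ (-1|629) = +1]
  = (366|629)    [995 ≡ 366 mod 629]
  = -(183|629)    [629 ≡ 5 mod 8 ⇒ (2|629) = -1]
  = -(629|183)    [QR: 629 ≡ 1 mod 4, sign kept]
  = -(80|183)    [629 ≡ 80 mod 183]
  = -(5|183)    [183 ≡ 7 mod 8 ⇒ (2|183)^4 = +1]
  = -(183|5)    [QR: 5 ≡ 1 mod 4, sign kept]
  = -(3|5)    [183 ≡ 3 mod 5]
  = -(5|3)    [QR: 5 ≡ 1 mod 4, sign kept]
  = -(2|3)    [5 ≡ 2 mod 3]
  = (1|3)    [3 ≡ 3 mod 8 ⇒ (2|3) = -1]
  = 1    [(1|3) = 1]

1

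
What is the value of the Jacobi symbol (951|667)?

1

(951|667)
  = (284|667)    [951 ≡ 284 mod 667]
  = (71|667)    [667 ≡ 3 mod 8 ⇒ (2|667)^2 = +1]
  = -(667|71)    [QR: both ≡ 3 mod 4, sign flips]
  = -(28|71)    [667 ≡ 28 mod 71]
  = -(7|71)    [71 ≡ 7 mod 8 ⇒ (2|71)^2 = +1]
  = (71|7)    [QR: both ≡ 3 mod 4, sign flips]
  = (1|7)    [71 ≡ 1 mod 7]
  = 1    [(1|7) = 1]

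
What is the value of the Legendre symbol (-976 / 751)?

-1

(-976 / 751)
  = (526 / 751)    [-976 ≡ 526 mod 751]
  = (263 / 751)    [751 ≡ 7 mod 8 ⇒ (2 / 751) = +1]
  = -(751 / 263)    [QR: both ≡ 3 mod 4, sign flips]
  = -(225 / 263)    [751 ≡ 225 mod 263]
  = -(263 / 225)    [QR: 225 ≡ 1 mod 4, sign kept]
  = -(38 / 225)    [263 ≡ 38 mod 225]
  = -(19 / 225)    [225 ≡ 1 mod 8 ⇒ (2 / 225) = +1]
  = -(225 / 19)    [QR: 225 ≡ 1 mod 4, sign kept]
  = -(16 / 19)    [225 ≡ 16 mod 19]
  = -(1 / 19)    [19 ≡ 3 mod 8 ⇒ (2 / 19)^4 = +1]
  = -1    [(1 / 19) = 1]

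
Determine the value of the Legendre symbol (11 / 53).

(11 / 53)
  = (53 / 11)    [QR: 53 ≡ 1 mod 4, sign kept]
  = (9 / 11)    [53 ≡ 9 mod 11]
  = (11 / 9)    [QR: 9 ≡ 1 mod 4, sign kept]
  = (2 / 9)    [11 ≡ 2 mod 9]
  = (1 / 9)    [9 ≡ 1 mod 8 ⇒ (2 / 9) = +1]
  = 1    [(1 / 9) = 1]

1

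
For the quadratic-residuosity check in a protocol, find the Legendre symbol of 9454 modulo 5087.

Reduce the numerator: 9454 ≡ 4367 (mod 5087), so (9454|5087) = (4367|5087).
Both 4367 ≡ 3 and 5087 ≡ 3 (mod 4), so reciprocity gives (4367|5087) = -(5087|4367). Reduce: 5087 ≡ 720 (mod 4367). Now have -(720|4367).
Factor out 2: 720 = 2^4·45. Since 4367 ≡ 7 (mod 8), (2|4367) = +1, and (2|4367)^4 = +1. Now have -(45|4367).
45 ≡ 1 (mod 4), so quadratic reciprocity gives (45|4367) = (4367|45). Reduce: 4367 ≡ 2 (mod 45). Now have -(2|45).
Factor out 2: 2 = 2. Since 45 ≡ 5 (mod 8), (2|45) = -1. Now have (1|45).
(1|45) = 1. Collecting the sign factors: 1.

1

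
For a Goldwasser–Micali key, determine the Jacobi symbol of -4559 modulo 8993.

-1

(-4559/8993)
  = (4434/8993)    [-4559 ≡ 4434 mod 8993]
  = (2217/8993)    [8993 ≡ 1 mod 8 ⇒ (2/8993) = +1]
  = (8993/2217)    [QR: 2217 ≡ 1 mod 4, sign kept]
  = (125/2217)    [8993 ≡ 125 mod 2217]
  = (2217/125)    [QR: 125 ≡ 1 mod 4, sign kept]
  = (92/125)    [2217 ≡ 92 mod 125]
  = (23/125)    [125 ≡ 5 mod 8 ⇒ (2/125)^2 = +1]
  = (125/23)    [QR: 125 ≡ 1 mod 4, sign kept]
  = (10/23)    [125 ≡ 10 mod 23]
  = (5/23)    [23 ≡ 7 mod 8 ⇒ (2/23) = +1]
  = (23/5)    [QR: 5 ≡ 1 mod 4, sign kept]
  = (3/5)    [23 ≡ 3 mod 5]
  = (5/3)    [QR: 5 ≡ 1 mod 4, sign kept]
  = (2/3)    [5 ≡ 2 mod 3]
  = -(1/3)    [3 ≡ 3 mod 8 ⇒ (2/3) = -1]
  = -1    [(1/3) = 1]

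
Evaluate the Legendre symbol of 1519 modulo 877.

1

(1519/877)
  = (642/877)    [1519 ≡ 642 mod 877]
  = -(321/877)    [877 ≡ 5 mod 8 ⇒ (2/877) = -1]
  = -(877/321)    [QR: 321 ≡ 1 mod 4, sign kept]
  = -(235/321)    [877 ≡ 235 mod 321]
  = -(321/235)    [QR: 321 ≡ 1 mod 4, sign kept]
  = -(86/235)    [321 ≡ 86 mod 235]
  = (43/235)    [235 ≡ 3 mod 8 ⇒ (2/235) = -1]
  = -(235/43)    [QR: both ≡ 3 mod 4, sign flips]
  = -(20/43)    [235 ≡ 20 mod 43]
  = -(5/43)    [43 ≡ 3 mod 8 ⇒ (2/43)^2 = +1]
  = -(43/5)    [QR: 5 ≡ 1 mod 4, sign kept]
  = -(3/5)    [43 ≡ 3 mod 5]
  = -(5/3)    [QR: 5 ≡ 1 mod 4, sign kept]
  = -(2/3)    [5 ≡ 2 mod 3]
  = (1/3)    [3 ≡ 3 mod 8 ⇒ (2/3) = -1]
  = 1    [(1/3) = 1]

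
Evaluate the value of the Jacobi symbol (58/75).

1

Factor out 2: 58 = 2·29. Since 75 ≡ 3 (mod 8), (2/75) = -1. Now have -(29/75).
29 ≡ 1 (mod 4), so quadratic reciprocity gives (29/75) = (75/29). Reduce: 75 ≡ 17 (mod 29). Now have -(17/29).
17 ≡ 1 (mod 4), so quadratic reciprocity gives (17/29) = (29/17). Reduce: 29 ≡ 12 (mod 17). Now have -(12/17).
Factor out 2: 12 = 2^2·3. Since 17 ≡ 1 (mod 8), (2/17) = +1, and (2/17)^2 = +1. Now have -(3/17).
17 ≡ 1 (mod 4), so quadratic reciprocity gives (3/17) = (17/3). Reduce: 17 ≡ 2 (mod 3). Now have -(2/3).
Factor out 2: 2 = 2. Since 3 ≡ 3 (mod 8), (2/3) = -1. Now have (1/3).
(1/3) = 1. Collecting the sign factors: 1.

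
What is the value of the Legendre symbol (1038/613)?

(1038/613)
  = (425/613)    [1038 ≡ 425 mod 613]
  = (613/425)    [QR: 425 ≡ 1 mod 4, sign kept]
  = (188/425)    [613 ≡ 188 mod 425]
  = (47/425)    [425 ≡ 1 mod 8 ⇒ (2/425)^2 = +1]
  = (425/47)    [QR: 425 ≡ 1 mod 4, sign kept]
  = (2/47)    [425 ≡ 2 mod 47]
  = (1/47)    [47 ≡ 7 mod 8 ⇒ (2/47) = +1]
  = 1    [(1/47) = 1]

1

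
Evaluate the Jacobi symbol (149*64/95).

By multiplicativity, (149·64/95) = (149/95)·(64/95).
First factor (149/95):
Reduce the numerator: 149 ≡ 54 (mod 95), so (149/95) = (54/95).
Factor out 2: 54 = 2·27. Since 95 ≡ 7 (mod 8), (2/95) = +1. Now have (27/95).
Both 27 ≡ 3 and 95 ≡ 3 (mod 4), so reciprocity gives (27/95) = -(95/27). Reduce: 95 ≡ 14 (mod 27). Now have -(14/27).
Factor out 2: 14 = 2·7. Since 27 ≡ 3 (mod 8), (2/27) = -1. Now have (7/27).
Both 7 ≡ 3 and 27 ≡ 3 (mod 4), so reciprocity gives (7/27) = -(27/7). Reduce: 27 ≡ 6 (mod 7). Now have -(6/7).
Factor out 2: 6 = 2·3. Since 7 ≡ 7 (mod 8), (2/7) = +1. Now have -(3/7).
Both 3 ≡ 3 and 7 ≡ 3 (mod 4), so reciprocity gives (3/7) = -(7/3). Reduce: 7 ≡ 1 (mod 3). Now have (1/3).
(1/3) = 1. Collecting the sign factors: 1.
Second factor (64/95):
Factor out 2: 64 = 2^6. Since 95 ≡ 7 (mod 8), (2/95) = +1, and (2/95)^6 = +1. Now have (1/95).
(1/95) = 1. Collecting the sign factors: 1.
Product: (1)·(1) = 1.

1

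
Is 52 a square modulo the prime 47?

Reduce the numerator: 52 ≡ 5 (mod 47), so (52/47) = (5/47).
5 ≡ 1 (mod 4), so quadratic reciprocity gives (5/47) = (47/5). Reduce: 47 ≡ 2 (mod 5). Now have (2/5).
Factor out 2: 2 = 2. Since 5 ≡ 5 (mod 8), (2/5) = -1. Now have -(1/5).
(1/5) = 1. Collecting the sign factors: -1.
The Legendre symbol is -1, so x^2 ≡ 52 (mod 47) has no solution.

no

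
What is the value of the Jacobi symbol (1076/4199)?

Factor out 2: 1076 = 2^2·269. Since 4199 ≡ 7 (mod 8), (2/4199) = +1, and (2/4199)^2 = +1. Now have (269/4199).
269 ≡ 1 (mod 4), so quadratic reciprocity gives (269/4199) = (4199/269). Reduce: 4199 ≡ 164 (mod 269). Now have (164/269).
Factor out 2: 164 = 2^2·41. Since 269 ≡ 5 (mod 8), (2/269) = -1, and (2/269)^2 = +1. Now have (41/269).
41 ≡ 1 (mod 4), so quadratic reciprocity gives (41/269) = (269/41). Reduce: 269 ≡ 23 (mod 41). Now have (23/41).
41 ≡ 1 (mod 4), so quadratic reciprocity gives (23/41) = (41/23). Reduce: 41 ≡ 18 (mod 23). Now have (18/23).
Factor out 2: 18 = 2·9. Since 23 ≡ 7 (mod 8), (2/23) = +1. Now have (9/23).
9 ≡ 1 (mod 4), so quadratic reciprocity gives (9/23) = (23/9). Reduce: 23 ≡ 5 (mod 9). Now have (5/9).
5 ≡ 1 (mod 4), so quadratic reciprocity gives (5/9) = (9/5). Reduce: 9 ≡ 4 (mod 5). Now have (4/5).
Factor out 2: 4 = 2^2. Since 5 ≡ 5 (mod 8), (2/5) = -1, and (2/5)^2 = +1. Now have (1/5).
(1/5) = 1. Collecting the sign factors: 1.

1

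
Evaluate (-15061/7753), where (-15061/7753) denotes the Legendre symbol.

-1

(-15061/7753)
  = (445/7753)    [-15061 ≡ 445 mod 7753]
  = (7753/445)    [QR: 445 ≡ 1 mod 4, sign kept]
  = (188/445)    [7753 ≡ 188 mod 445]
  = (47/445)    [445 ≡ 5 mod 8 ⇒ (2/445)^2 = +1]
  = (445/47)    [QR: 445 ≡ 1 mod 4, sign kept]
  = (22/47)    [445 ≡ 22 mod 47]
  = (11/47)    [47 ≡ 7 mod 8 ⇒ (2/47) = +1]
  = -(47/11)    [QR: both ≡ 3 mod 4, sign flips]
  = -(3/11)    [47 ≡ 3 mod 11]
  = (11/3)    [QR: both ≡ 3 mod 4, sign flips]
  = (2/3)    [11 ≡ 2 mod 3]
  = -(1/3)    [3 ≡ 3 mod 8 ⇒ (2/3) = -1]
  = -1    [(1/3) = 1]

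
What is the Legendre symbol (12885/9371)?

Reduce the numerator: 12885 ≡ 3514 (mod 9371), so (12885/9371) = (3514/9371).
Factor out 2: 3514 = 2·1757. Since 9371 ≡ 3 (mod 8), (2/9371) = -1. Now have -(1757/9371).
1757 ≡ 1 (mod 4), so quadratic reciprocity gives (1757/9371) = (9371/1757). Reduce: 9371 ≡ 586 (mod 1757). Now have -(586/1757).
Factor out 2: 586 = 2·293. Since 1757 ≡ 5 (mod 8), (2/1757) = -1. Now have (293/1757).
293 ≡ 1 (mod 4), so quadratic reciprocity gives (293/1757) = (1757/293). Reduce: 1757 ≡ 292 (mod 293). Now have (292/293).
Factor out 2: 292 = 2^2·73. Since 293 ≡ 5 (mod 8), (2/293) = -1, and (2/293)^2 = +1. Now have (73/293).
73 ≡ 1 (mod 4), so quadratic reciprocity gives (73/293) = (293/73). Reduce: 293 ≡ 1 (mod 73). Now have (1/73).
(1/73) = 1. Collecting the sign factors: 1.

1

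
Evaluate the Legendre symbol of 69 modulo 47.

(69|47)
  = (22|47)    [69 ≡ 22 mod 47]
  = (11|47)    [47 ≡ 7 mod 8 ⇒ (2|47) = +1]
  = -(47|11)    [QR: both ≡ 3 mod 4, sign flips]
  = -(3|11)    [47 ≡ 3 mod 11]
  = (11|3)    [QR: both ≡ 3 mod 4, sign flips]
  = (2|3)    [11 ≡ 2 mod 3]
  = -(1|3)    [3 ≡ 3 mod 8 ⇒ (2|3) = -1]
  = -1    [(1|3) = 1]

-1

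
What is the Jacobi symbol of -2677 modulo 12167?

-1

(-2677/12167)
  = -(2677/12167)    [12167 ≡ 3 mod 4 ⇒ (-1/12167) = -1]
  = -(12167/2677)    [QR: 2677 ≡ 1 mod 4, sign kept]
  = -(1459/2677)    [12167 ≡ 1459 mod 2677]
  = -(2677/1459)    [QR: 2677 ≡ 1 mod 4, sign kept]
  = -(1218/1459)    [2677 ≡ 1218 mod 1459]
  = (609/1459)    [1459 ≡ 3 mod 8 ⇒ (2/1459) = -1]
  = (1459/609)    [QR: 609 ≡ 1 mod 4, sign kept]
  = (241/609)    [1459 ≡ 241 mod 609]
  = (609/241)    [QR: 241 ≡ 1 mod 4, sign kept]
  = (127/241)    [609 ≡ 127 mod 241]
  = (241/127)    [QR: 241 ≡ 1 mod 4, sign kept]
  = (114/127)    [241 ≡ 114 mod 127]
  = (57/127)    [127 ≡ 7 mod 8 ⇒ (2/127) = +1]
  = (127/57)    [QR: 57 ≡ 1 mod 4, sign kept]
  = (13/57)    [127 ≡ 13 mod 57]
  = (57/13)    [QR: 13 ≡ 1 mod 4, sign kept]
  = (5/13)    [57 ≡ 5 mod 13]
  = (13/5)    [QR: 5 ≡ 1 mod 4, sign kept]
  = (3/5)    [13 ≡ 3 mod 5]
  = (5/3)    [QR: 5 ≡ 1 mod 4, sign kept]
  = (2/3)    [5 ≡ 2 mod 3]
  = -(1/3)    [3 ≡ 3 mod 8 ⇒ (2/3) = -1]
  = -1    [(1/3) = 1]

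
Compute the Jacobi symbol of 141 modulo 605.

141 ≡ 1 (mod 4), so quadratic reciprocity gives (141/605) = (605/141). Reduce: 605 ≡ 41 (mod 141). Now have (41/141).
41 ≡ 1 (mod 4), so quadratic reciprocity gives (41/141) = (141/41). Reduce: 141 ≡ 18 (mod 41). Now have (18/41).
Factor out 2: 18 = 2·9. Since 41 ≡ 1 (mod 8), (2/41) = +1. Now have (9/41).
9 ≡ 1 (mod 4), so quadratic reciprocity gives (9/41) = (41/9). Reduce: 41 ≡ 5 (mod 9). Now have (5/9).
5 ≡ 1 (mod 4), so quadratic reciprocity gives (5/9) = (9/5). Reduce: 9 ≡ 4 (mod 5). Now have (4/5).
Factor out 2: 4 = 2^2. Since 5 ≡ 5 (mod 8), (2/5) = -1, and (2/5)^2 = +1. Now have (1/5).
(1/5) = 1. Collecting the sign factors: 1.

1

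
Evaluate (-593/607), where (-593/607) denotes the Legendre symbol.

1

Pull out -1: (-593/607) = (-1/607)·(593/607). Since 607 ≡ 3 (mod 4), (-1/607) = -1. Now have -(593/607).
593 ≡ 1 (mod 4), so quadratic reciprocity gives (593/607) = (607/593). Reduce: 607 ≡ 14 (mod 593). Now have -(14/593).
Factor out 2: 14 = 2·7. Since 593 ≡ 1 (mod 8), (2/593) = +1. Now have -(7/593).
593 ≡ 1 (mod 4), so quadratic reciprocity gives (7/593) = (593/7). Reduce: 593 ≡ 5 (mod 7). Now have -(5/7).
5 ≡ 1 (mod 4), so quadratic reciprocity gives (5/7) = (7/5). Reduce: 7 ≡ 2 (mod 5). Now have -(2/5).
Factor out 2: 2 = 2. Since 5 ≡ 5 (mod 8), (2/5) = -1. Now have (1/5).
(1/5) = 1. Collecting the sign factors: 1.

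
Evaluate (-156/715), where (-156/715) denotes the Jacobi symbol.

0

Reduce the numerator: -156 ≡ 559 (mod 715), so (-156/715) = (559/715).
Both 559 ≡ 3 and 715 ≡ 3 (mod 4), so reciprocity gives (559/715) = -(715/559). Reduce: 715 ≡ 156 (mod 559). Now have -(156/559).
Factor out 2: 156 = 2^2·39. Since 559 ≡ 7 (mod 8), (2/559) = +1, and (2/559)^2 = +1. Now have -(39/559).
Both 39 ≡ 3 and 559 ≡ 3 (mod 4), so reciprocity gives (39/559) = -(559/39). Reduce: 559 ≡ 13 (mod 39). Now have (13/39).
13 ≡ 1 (mod 4), so quadratic reciprocity gives (13/39) = (39/13). Reduce: 39 ≡ 0 (mod 13). Now have (0/13).
The numerator is now 0 with denominator 13 > 1: the symbol is 0.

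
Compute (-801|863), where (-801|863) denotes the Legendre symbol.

1

(-801|863)
  = (62|863)    [-801 ≡ 62 mod 863]
  = (31|863)    [863 ≡ 7 mod 8 ⇒ (2|863) = +1]
  = -(863|31)    [QR: both ≡ 3 mod 4, sign flips]
  = -(26|31)    [863 ≡ 26 mod 31]
  = -(13|31)    [31 ≡ 7 mod 8 ⇒ (2|31) = +1]
  = -(31|13)    [QR: 13 ≡ 1 mod 4, sign kept]
  = -(5|13)    [31 ≡ 5 mod 13]
  = -(13|5)    [QR: 5 ≡ 1 mod 4, sign kept]
  = -(3|5)    [13 ≡ 3 mod 5]
  = -(5|3)    [QR: 5 ≡ 1 mod 4, sign kept]
  = -(2|3)    [5 ≡ 2 mod 3]
  = (1|3)    [3 ≡ 3 mod 8 ⇒ (2|3) = -1]
  = 1    [(1|3) = 1]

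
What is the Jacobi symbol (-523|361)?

1

Reduce the numerator: -523 ≡ 199 (mod 361), so (-523|361) = (199|361).
361 ≡ 1 (mod 4), so quadratic reciprocity gives (199|361) = (361|199). Reduce: 361 ≡ 162 (mod 199). Now have (162|199).
Factor out 2: 162 = 2·81. Since 199 ≡ 7 (mod 8), (2|199) = +1. Now have (81|199).
81 ≡ 1 (mod 4), so quadratic reciprocity gives (81|199) = (199|81). Reduce: 199 ≡ 37 (mod 81). Now have (37|81).
37 ≡ 1 (mod 4), so quadratic reciprocity gives (37|81) = (81|37). Reduce: 81 ≡ 7 (mod 37). Now have (7|37).
37 ≡ 1 (mod 4), so quadratic reciprocity gives (7|37) = (37|7). Reduce: 37 ≡ 2 (mod 7). Now have (2|7).
Factor out 2: 2 = 2. Since 7 ≡ 7 (mod 8), (2|7) = +1. Now have (1|7).
(1|7) = 1. Collecting the sign factors: 1.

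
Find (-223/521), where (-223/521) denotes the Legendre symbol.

Reduce the numerator: -223 ≡ 298 (mod 521), so (-223/521) = (298/521).
Factor out 2: 298 = 2·149. Since 521 ≡ 1 (mod 8), (2/521) = +1. Now have (149/521).
149 ≡ 1 (mod 4), so quadratic reciprocity gives (149/521) = (521/149). Reduce: 521 ≡ 74 (mod 149). Now have (74/149).
Factor out 2: 74 = 2·37. Since 149 ≡ 5 (mod 8), (2/149) = -1. Now have -(37/149).
37 ≡ 1 (mod 4), so quadratic reciprocity gives (37/149) = (149/37). Reduce: 149 ≡ 1 (mod 37). Now have -(1/37).
(1/37) = 1. Collecting the sign factors: -1.

-1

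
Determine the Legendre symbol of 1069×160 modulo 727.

By multiplicativity, (1069·160|727) = (1069|727)·(160|727).
First factor (1069|727):
(1069|727)
  = (342|727)    [1069 ≡ 342 mod 727]
  = (171|727)    [727 ≡ 7 mod 8 ⇒ (2|727) = +1]
  = -(727|171)    [QR: both ≡ 3 mod 4, sign flips]
  = -(43|171)    [727 ≡ 43 mod 171]
  = (171|43)    [QR: both ≡ 3 mod 4, sign flips]
  = (42|43)    [171 ≡ 42 mod 43]
  = -(21|43)    [43 ≡ 3 mod 8 ⇒ (2|43) = -1]
  = -(43|21)    [QR: 21 ≡ 1 mod 4, sign kept]
  = -(1|21)    [43 ≡ 1 mod 21]
  = -1    [(1|21) = 1]
Second factor (160|727):
(160|727)
  = (5|727)    [727 ≡ 7 mod 8 ⇒ (2|727)^5 = +1]
  = (727|5)    [QR: 5 ≡ 1 mod 4, sign kept]
  = (2|5)    [727 ≡ 2 mod 5]
  = -(1|5)    [5 ≡ 5 mod 8 ⇒ (2|5) = -1]
  = -1    [(1|5) = 1]
Product: (-1)·(-1) = 1.

1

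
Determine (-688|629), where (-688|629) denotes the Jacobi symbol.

(-688|629)
  = (570|629)    [-688 ≡ 570 mod 629]
  = -(285|629)    [629 ≡ 5 mod 8 ⇒ (2|629) = -1]
  = -(629|285)    [QR: 285 ≡ 1 mod 4, sign kept]
  = -(59|285)    [629 ≡ 59 mod 285]
  = -(285|59)    [QR: 285 ≡ 1 mod 4, sign kept]
  = -(49|59)    [285 ≡ 49 mod 59]
  = -(59|49)    [QR: 49 ≡ 1 mod 4, sign kept]
  = -(10|49)    [59 ≡ 10 mod 49]
  = -(5|49)    [49 ≡ 1 mod 8 ⇒ (2|49) = +1]
  = -(49|5)    [QR: 5 ≡ 1 mod 4, sign kept]
  = -(4|5)    [49 ≡ 4 mod 5]
  = -(1|5)    [5 ≡ 5 mod 8 ⇒ (2|5)^2 = +1]
  = -1    [(1|5) = 1]

-1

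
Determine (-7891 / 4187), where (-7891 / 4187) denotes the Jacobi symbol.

1

(-7891 / 4187)
  = (483 / 4187)    [-7891 ≡ 483 mod 4187]
  = -(4187 / 483)    [QR: both ≡ 3 mod 4, sign flips]
  = -(323 / 483)    [4187 ≡ 323 mod 483]
  = (483 / 323)    [QR: both ≡ 3 mod 4, sign flips]
  = (160 / 323)    [483 ≡ 160 mod 323]
  = -(5 / 323)    [323 ≡ 3 mod 8 ⇒ (2 / 323)^5 = -1]
  = -(323 / 5)    [QR: 5 ≡ 1 mod 4, sign kept]
  = -(3 / 5)    [323 ≡ 3 mod 5]
  = -(5 / 3)    [QR: 5 ≡ 1 mod 4, sign kept]
  = -(2 / 3)    [5 ≡ 2 mod 3]
  = (1 / 3)    [3 ≡ 3 mod 8 ⇒ (2 / 3) = -1]
  = 1    [(1 / 3) = 1]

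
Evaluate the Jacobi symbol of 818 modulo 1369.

(818/1369)
  = (409/1369)    [1369 ≡ 1 mod 8 ⇒ (2/1369) = +1]
  = (1369/409)    [QR: 409 ≡ 1 mod 4, sign kept]
  = (142/409)    [1369 ≡ 142 mod 409]
  = (71/409)    [409 ≡ 1 mod 8 ⇒ (2/409) = +1]
  = (409/71)    [QR: 409 ≡ 1 mod 4, sign kept]
  = (54/71)    [409 ≡ 54 mod 71]
  = (27/71)    [71 ≡ 7 mod 8 ⇒ (2/71) = +1]
  = -(71/27)    [QR: both ≡ 3 mod 4, sign flips]
  = -(17/27)    [71 ≡ 17 mod 27]
  = -(27/17)    [QR: 17 ≡ 1 mod 4, sign kept]
  = -(10/17)    [27 ≡ 10 mod 17]
  = -(5/17)    [17 ≡ 1 mod 8 ⇒ (2/17) = +1]
  = -(17/5)    [QR: 5 ≡ 1 mod 4, sign kept]
  = -(2/5)    [17 ≡ 2 mod 5]
  = (1/5)    [5 ≡ 5 mod 8 ⇒ (2/5) = -1]
  = 1    [(1/5) = 1]

1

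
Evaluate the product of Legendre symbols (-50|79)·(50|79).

By multiplicativity, (-50·50|79) = (-50|79)·(50|79).
First factor (-50|79):
Reduce the numerator: -50 ≡ 29 (mod 79), so (-50|79) = (29|79).
29 ≡ 1 (mod 4), so quadratic reciprocity gives (29|79) = (79|29). Reduce: 79 ≡ 21 (mod 29). Now have (21|29).
21 ≡ 1 (mod 4), so quadratic reciprocity gives (21|29) = (29|21). Reduce: 29 ≡ 8 (mod 21). Now have (8|21).
Factor out 2: 8 = 2^3. Since 21 ≡ 5 (mod 8), (2|21) = -1, and (2|21)^3 = -1. Now have -(1|21).
(1|21) = 1. Collecting the sign factors: -1.
Second factor (50|79):
Factor out 2: 50 = 2·25. Since 79 ≡ 7 (mod 8), (2|79) = +1. Now have (25|79).
25 ≡ 1 (mod 4), so quadratic reciprocity gives (25|79) = (79|25). Reduce: 79 ≡ 4 (mod 25). Now have (4|25).
Factor out 2: 4 = 2^2. Since 25 ≡ 1 (mod 8), (2|25) = +1, and (2|25)^2 = +1. Now have (1|25).
(1|25) = 1. Collecting the sign factors: 1.
Product: (-1)·(1) = -1.

-1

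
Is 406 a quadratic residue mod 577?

Factor out 2: 406 = 2·203. Since 577 ≡ 1 (mod 8), (2/577) = +1. Now have (203/577).
577 ≡ 1 (mod 4), so quadratic reciprocity gives (203/577) = (577/203). Reduce: 577 ≡ 171 (mod 203). Now have (171/203).
Both 171 ≡ 3 and 203 ≡ 3 (mod 4), so reciprocity gives (171/203) = -(203/171). Reduce: 203 ≡ 32 (mod 171). Now have -(32/171).
Factor out 2: 32 = 2^5. Since 171 ≡ 3 (mod 8), (2/171) = -1, and (2/171)^5 = -1. Now have (1/171).
(1/171) = 1. Collecting the sign factors: 1.
The Legendre symbol is 1, so x^2 ≡ 406 (mod 577) has solution.

yes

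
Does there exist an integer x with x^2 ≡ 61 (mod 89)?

61 ≡ 1 (mod 4), so quadratic reciprocity gives (61/89) = (89/61). Reduce: 89 ≡ 28 (mod 61). Now have (28/61).
Factor out 2: 28 = 2^2·7. Since 61 ≡ 5 (mod 8), (2/61) = -1, and (2/61)^2 = +1. Now have (7/61).
61 ≡ 1 (mod 4), so quadratic reciprocity gives (7/61) = (61/7). Reduce: 61 ≡ 5 (mod 7). Now have (5/7).
5 ≡ 1 (mod 4), so quadratic reciprocity gives (5/7) = (7/5). Reduce: 7 ≡ 2 (mod 5). Now have (2/5).
Factor out 2: 2 = 2. Since 5 ≡ 5 (mod 8), (2/5) = -1. Now have -(1/5).
(1/5) = 1. Collecting the sign factors: -1.
(61/89) = -1, and 89 is prime, so 61 is not a quadratic residue mod 89.

no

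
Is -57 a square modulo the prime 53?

yes

Reduce the numerator: -57 ≡ 49 (mod 53), so (-57/53) = (49/53).
49 ≡ 1 (mod 4), so quadratic reciprocity gives (49/53) = (53/49). Reduce: 53 ≡ 4 (mod 49). Now have (4/49).
Factor out 2: 4 = 2^2. Since 49 ≡ 1 (mod 8), (2/49) = +1, and (2/49)^2 = +1. Now have (1/49).
(1/49) = 1. Collecting the sign factors: 1.
The Legendre symbol is 1, so x^2 ≡ -57 (mod 53) has solution.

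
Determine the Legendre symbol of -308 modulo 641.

1

(-308/641)
  = (308/641)    [641 ≡ 1 mod 4 ⇒ (-1/641) = +1]
  = (77/641)    [641 ≡ 1 mod 8 ⇒ (2/641)^2 = +1]
  = (641/77)    [QR: 77 ≡ 1 mod 4, sign kept]
  = (25/77)    [641 ≡ 25 mod 77]
  = (77/25)    [QR: 25 ≡ 1 mod 4, sign kept]
  = (2/25)    [77 ≡ 2 mod 25]
  = (1/25)    [25 ≡ 1 mod 8 ⇒ (2/25) = +1]
  = 1    [(1/25) = 1]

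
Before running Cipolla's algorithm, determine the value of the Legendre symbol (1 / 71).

(1 / 71) = 1. Collecting the sign factors: 1.

1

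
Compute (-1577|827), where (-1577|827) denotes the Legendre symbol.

-1

Reduce the numerator: -1577 ≡ 77 (mod 827), so (-1577|827) = (77|827).
77 ≡ 1 (mod 4), so quadratic reciprocity gives (77|827) = (827|77). Reduce: 827 ≡ 57 (mod 77). Now have (57|77).
57 ≡ 1 (mod 4), so quadratic reciprocity gives (57|77) = (77|57). Reduce: 77 ≡ 20 (mod 57). Now have (20|57).
Factor out 2: 20 = 2^2·5. Since 57 ≡ 1 (mod 8), (2|57) = +1, and (2|57)^2 = +1. Now have (5|57).
5 ≡ 1 (mod 4), so quadratic reciprocity gives (5|57) = (57|5). Reduce: 57 ≡ 2 (mod 5). Now have (2|5).
Factor out 2: 2 = 2. Since 5 ≡ 5 (mod 8), (2|5) = -1. Now have -(1|5).
(1|5) = 1. Collecting the sign factors: -1.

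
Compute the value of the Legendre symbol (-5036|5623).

1

Pull out -1: (-5036|5623) = (-1|5623)·(5036|5623). Since 5623 ≡ 3 (mod 4), (-1|5623) = -1. Now have -(5036|5623).
Factor out 2: 5036 = 2^2·1259. Since 5623 ≡ 7 (mod 8), (2|5623) = +1, and (2|5623)^2 = +1. Now have -(1259|5623).
Both 1259 ≡ 3 and 5623 ≡ 3 (mod 4), so reciprocity gives (1259|5623) = -(5623|1259). Reduce: 5623 ≡ 587 (mod 1259). Now have (587|1259).
Both 587 ≡ 3 and 1259 ≡ 3 (mod 4), so reciprocity gives (587|1259) = -(1259|587). Reduce: 1259 ≡ 85 (mod 587). Now have -(85|587).
85 ≡ 1 (mod 4), so quadratic reciprocity gives (85|587) = (587|85). Reduce: 587 ≡ 77 (mod 85). Now have -(77|85).
77 ≡ 1 (mod 4), so quadratic reciprocity gives (77|85) = (85|77). Reduce: 85 ≡ 8 (mod 77). Now have -(8|77).
Factor out 2: 8 = 2^3. Since 77 ≡ 5 (mod 8), (2|77) = -1, and (2|77)^3 = -1. Now have (1|77).
(1|77) = 1. Collecting the sign factors: 1.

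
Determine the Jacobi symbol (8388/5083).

(8388/5083)
  = (3305/5083)    [8388 ≡ 3305 mod 5083]
  = (5083/3305)    [QR: 3305 ≡ 1 mod 4, sign kept]
  = (1778/3305)    [5083 ≡ 1778 mod 3305]
  = (889/3305)    [3305 ≡ 1 mod 8 ⇒ (2/3305) = +1]
  = (3305/889)    [QR: 889 ≡ 1 mod 4, sign kept]
  = (638/889)    [3305 ≡ 638 mod 889]
  = (319/889)    [889 ≡ 1 mod 8 ⇒ (2/889) = +1]
  = (889/319)    [QR: 889 ≡ 1 mod 4, sign kept]
  = (251/319)    [889 ≡ 251 mod 319]
  = -(319/251)    [QR: both ≡ 3 mod 4, sign flips]
  = -(68/251)    [319 ≡ 68 mod 251]
  = -(17/251)    [251 ≡ 3 mod 8 ⇒ (2/251)^2 = +1]
  = -(251/17)    [QR: 17 ≡ 1 mod 4, sign kept]
  = -(13/17)    [251 ≡ 13 mod 17]
  = -(17/13)    [QR: 13 ≡ 1 mod 4, sign kept]
  = -(4/13)    [17 ≡ 4 mod 13]
  = -(1/13)    [13 ≡ 5 mod 8 ⇒ (2/13)^2 = +1]
  = -1    [(1/13) = 1]

-1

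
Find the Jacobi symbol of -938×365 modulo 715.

By multiplicativity, (-938·365|715) = (-938|715)·(365|715).
First factor (-938|715):
(-938|715)
  = (492|715)    [-938 ≡ 492 mod 715]
  = (123|715)    [715 ≡ 3 mod 8 ⇒ (2|715)^2 = +1]
  = -(715|123)    [QR: both ≡ 3 mod 4, sign flips]
  = -(100|123)    [715 ≡ 100 mod 123]
  = -(25|123)    [123 ≡ 3 mod 8 ⇒ (2|123)^2 = +1]
  = -(123|25)    [QR: 25 ≡ 1 mod 4, sign kept]
  = -(23|25)    [123 ≡ 23 mod 25]
  = -(25|23)    [QR: 25 ≡ 1 mod 4, sign kept]
  = -(2|23)    [25 ≡ 2 mod 23]
  = -(1|23)    [23 ≡ 7 mod 8 ⇒ (2|23) = +1]
  = -1    [(1|23) = 1]
Second factor (365|715):
(365|715)
  = (715|365)    [QR: 365 ≡ 1 mod 4, sign kept]
  = (350|365)    [715 ≡ 350 mod 365]
  = -(175|365)    [365 ≡ 5 mod 8 ⇒ (2|365) = -1]
  = -(365|175)    [QR: 365 ≡ 1 mod 4, sign kept]
  = -(15|175)    [365 ≡ 15 mod 175]
  = (175|15)    [QR: both ≡ 3 mod 4, sign flips]
  = (10|15)    [175 ≡ 10 mod 15]
  = (5|15)    [15 ≡ 7 mod 8 ⇒ (2|15) = +1]
  = (15|5)    [QR: 5 ≡ 1 mod 4, sign kept]
  = (0|5)    [15 ≡ 0 mod 5]
  = 0    [numerator 0, gcd > 1]
Product: (-1)·(0) = 0.

0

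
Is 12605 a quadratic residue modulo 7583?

no

Reduce the numerator: 12605 ≡ 5022 (mod 7583), so (12605/7583) = (5022/7583).
Factor out 2: 5022 = 2·2511. Since 7583 ≡ 7 (mod 8), (2/7583) = +1. Now have (2511/7583).
Both 2511 ≡ 3 and 7583 ≡ 3 (mod 4), so reciprocity gives (2511/7583) = -(7583/2511). Reduce: 7583 ≡ 50 (mod 2511). Now have -(50/2511).
Factor out 2: 50 = 2·25. Since 2511 ≡ 7 (mod 8), (2/2511) = +1. Now have -(25/2511).
25 ≡ 1 (mod 4), so quadratic reciprocity gives (25/2511) = (2511/25). Reduce: 2511 ≡ 11 (mod 25). Now have -(11/25).
25 ≡ 1 (mod 4), so quadratic reciprocity gives (11/25) = (25/11). Reduce: 25 ≡ 3 (mod 11). Now have -(3/11).
Both 3 ≡ 3 and 11 ≡ 3 (mod 4), so reciprocity gives (3/11) = -(11/3). Reduce: 11 ≡ 2 (mod 3). Now have (2/3).
Factor out 2: 2 = 2. Since 3 ≡ 3 (mod 8), (2/3) = -1. Now have -(1/3).
(1/3) = 1. Collecting the sign factors: -1.
The Legendre symbol is -1, so x^2 ≡ 12605 (mod 7583) has no solution.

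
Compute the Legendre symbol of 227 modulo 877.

877 ≡ 1 (mod 4), so quadratic reciprocity gives (227/877) = (877/227). Reduce: 877 ≡ 196 (mod 227). Now have (196/227).
Factor out 2: 196 = 2^2·49. Since 227 ≡ 3 (mod 8), (2/227) = -1, and (2/227)^2 = +1. Now have (49/227).
49 ≡ 1 (mod 4), so quadratic reciprocity gives (49/227) = (227/49). Reduce: 227 ≡ 31 (mod 49). Now have (31/49).
49 ≡ 1 (mod 4), so quadratic reciprocity gives (31/49) = (49/31). Reduce: 49 ≡ 18 (mod 31). Now have (18/31).
Factor out 2: 18 = 2·9. Since 31 ≡ 7 (mod 8), (2/31) = +1. Now have (9/31).
9 ≡ 1 (mod 4), so quadratic reciprocity gives (9/31) = (31/9). Reduce: 31 ≡ 4 (mod 9). Now have (4/9).
Factor out 2: 4 = 2^2. Since 9 ≡ 1 (mod 8), (2/9) = +1, and (2/9)^2 = +1. Now have (1/9).
(1/9) = 1. Collecting the sign factors: 1.

1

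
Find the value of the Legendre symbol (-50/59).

1

(-50/59)
  = (9/59)    [-50 ≡ 9 mod 59]
  = (59/9)    [QR: 9 ≡ 1 mod 4, sign kept]
  = (5/9)    [59 ≡ 5 mod 9]
  = (9/5)    [QR: 5 ≡ 1 mod 4, sign kept]
  = (4/5)    [9 ≡ 4 mod 5]
  = (1/5)    [5 ≡ 5 mod 8 ⇒ (2/5)^2 = +1]
  = 1    [(1/5) = 1]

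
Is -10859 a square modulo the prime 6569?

Pull out -1: (-10859|6569) = (-1|6569)·(10859|6569). Since 6569 ≡ 1 (mod 4), (-1|6569) = +1. Now have (10859|6569).
Reduce the numerator: 10859 ≡ 4290 (mod 6569), so (10859|6569) = (4290|6569).
Factor out 2: 4290 = 2·2145. Since 6569 ≡ 1 (mod 8), (2|6569) = +1. Now have (2145|6569).
2145 ≡ 1 (mod 4), so quadratic reciprocity gives (2145|6569) = (6569|2145). Reduce: 6569 ≡ 134 (mod 2145). Now have (134|2145).
Factor out 2: 134 = 2·67. Since 2145 ≡ 1 (mod 8), (2|2145) = +1. Now have (67|2145).
2145 ≡ 1 (mod 4), so quadratic reciprocity gives (67|2145) = (2145|67). Reduce: 2145 ≡ 1 (mod 67). Now have (1|67).
(1|67) = 1. Collecting the sign factors: 1.
The Legendre symbol is 1, so x^2 ≡ -10859 (mod 6569) has solution.

yes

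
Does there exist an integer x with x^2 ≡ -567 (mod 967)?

(-567/967)
  = (400/967)    [-567 ≡ 400 mod 967]
  = (25/967)    [967 ≡ 7 mod 8 ⇒ (2/967)^4 = +1]
  = (967/25)    [QR: 25 ≡ 1 mod 4, sign kept]
  = (17/25)    [967 ≡ 17 mod 25]
  = (25/17)    [QR: 17 ≡ 1 mod 4, sign kept]
  = (8/17)    [25 ≡ 8 mod 17]
  = (1/17)    [17 ≡ 1 mod 8 ⇒ (2/17)^3 = +1]
  = 1    [(1/17) = 1]
The Legendre symbol is 1, so x^2 ≡ -567 (mod 967) has solution.

yes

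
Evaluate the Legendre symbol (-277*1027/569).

By multiplicativity, (-277·1027/569) = (-277/569)·(1027/569).
First factor (-277/569):
Reduce the numerator: -277 ≡ 292 (mod 569), so (-277/569) = (292/569).
Factor out 2: 292 = 2^2·73. Since 569 ≡ 1 (mod 8), (2/569) = +1, and (2/569)^2 = +1. Now have (73/569).
73 ≡ 1 (mod 4), so quadratic reciprocity gives (73/569) = (569/73). Reduce: 569 ≡ 58 (mod 73). Now have (58/73).
Factor out 2: 58 = 2·29. Since 73 ≡ 1 (mod 8), (2/73) = +1. Now have (29/73).
29 ≡ 1 (mod 4), so quadratic reciprocity gives (29/73) = (73/29). Reduce: 73 ≡ 15 (mod 29). Now have (15/29).
29 ≡ 1 (mod 4), so quadratic reciprocity gives (15/29) = (29/15). Reduce: 29 ≡ 14 (mod 15). Now have (14/15).
Factor out 2: 14 = 2·7. Since 15 ≡ 7 (mod 8), (2/15) = +1. Now have (7/15).
Both 7 ≡ 3 and 15 ≡ 3 (mod 4), so reciprocity gives (7/15) = -(15/7). Reduce: 15 ≡ 1 (mod 7). Now have -(1/7).
(1/7) = 1. Collecting the sign factors: -1.
Second factor (1027/569):
Reduce the numerator: 1027 ≡ 458 (mod 569), so (1027/569) = (458/569).
Factor out 2: 458 = 2·229. Since 569 ≡ 1 (mod 8), (2/569) = +1. Now have (229/569).
229 ≡ 1 (mod 4), so quadratic reciprocity gives (229/569) = (569/229). Reduce: 569 ≡ 111 (mod 229). Now have (111/229).
229 ≡ 1 (mod 4), so quadratic reciprocity gives (111/229) = (229/111). Reduce: 229 ≡ 7 (mod 111). Now have (7/111).
Both 7 ≡ 3 and 111 ≡ 3 (mod 4), so reciprocity gives (7/111) = -(111/7). Reduce: 111 ≡ 6 (mod 7). Now have -(6/7).
Factor out 2: 6 = 2·3. Since 7 ≡ 7 (mod 8), (2/7) = +1. Now have -(3/7).
Both 3 ≡ 3 and 7 ≡ 3 (mod 4), so reciprocity gives (3/7) = -(7/3). Reduce: 7 ≡ 1 (mod 3). Now have (1/3).
(1/3) = 1. Collecting the sign factors: 1.
Product: (-1)·(1) = -1.

-1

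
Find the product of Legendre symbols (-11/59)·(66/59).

1

By multiplicativity, (-11·66/59) = (-11/59)·(66/59).
First factor (-11/59):
Reduce the numerator: -11 ≡ 48 (mod 59), so (-11/59) = (48/59).
Factor out 2: 48 = 2^4·3. Since 59 ≡ 3 (mod 8), (2/59) = -1, and (2/59)^4 = +1. Now have (3/59).
Both 3 ≡ 3 and 59 ≡ 3 (mod 4), so reciprocity gives (3/59) = -(59/3). Reduce: 59 ≡ 2 (mod 3). Now have -(2/3).
Factor out 2: 2 = 2. Since 3 ≡ 3 (mod 8), (2/3) = -1. Now have (1/3).
(1/3) = 1. Collecting the sign factors: 1.
Second factor (66/59):
Reduce the numerator: 66 ≡ 7 (mod 59), so (66/59) = (7/59).
Both 7 ≡ 3 and 59 ≡ 3 (mod 4), so reciprocity gives (7/59) = -(59/7). Reduce: 59 ≡ 3 (mod 7). Now have -(3/7).
Both 3 ≡ 3 and 7 ≡ 3 (mod 4), so reciprocity gives (3/7) = -(7/3). Reduce: 7 ≡ 1 (mod 3). Now have (1/3).
(1/3) = 1. Collecting the sign factors: 1.
Product: (1)·(1) = 1.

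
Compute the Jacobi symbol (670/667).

Reduce the numerator: 670 ≡ 3 (mod 667), so (670/667) = (3/667).
Both 3 ≡ 3 and 667 ≡ 3 (mod 4), so reciprocity gives (3/667) = -(667/3). Reduce: 667 ≡ 1 (mod 3). Now have -(1/3).
(1/3) = 1. Collecting the sign factors: -1.

-1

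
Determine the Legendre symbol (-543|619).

Pull out -1: (-543|619) = (-1|619)·(543|619). Since 619 ≡ 3 (mod 4), (-1|619) = -1. Now have -(543|619).
Both 543 ≡ 3 and 619 ≡ 3 (mod 4), so reciprocity gives (543|619) = -(619|543). Reduce: 619 ≡ 76 (mod 543). Now have (76|543).
Factor out 2: 76 = 2^2·19. Since 543 ≡ 7 (mod 8), (2|543) = +1, and (2|543)^2 = +1. Now have (19|543).
Both 19 ≡ 3 and 543 ≡ 3 (mod 4), so reciprocity gives (19|543) = -(543|19). Reduce: 543 ≡ 11 (mod 19). Now have -(11|19).
Both 11 ≡ 3 and 19 ≡ 3 (mod 4), so reciprocity gives (11|19) = -(19|11). Reduce: 19 ≡ 8 (mod 11). Now have (8|11).
Factor out 2: 8 = 2^3. Since 11 ≡ 3 (mod 8), (2|11) = -1, and (2|11)^3 = -1. Now have -(1|11).
(1|11) = 1. Collecting the sign factors: -1.

-1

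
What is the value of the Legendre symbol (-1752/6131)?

1

(-1752/6131)
  = (4379/6131)    [-1752 ≡ 4379 mod 6131]
  = -(6131/4379)    [QR: both ≡ 3 mod 4, sign flips]
  = -(1752/4379)    [6131 ≡ 1752 mod 4379]
  = (219/4379)    [4379 ≡ 3 mod 8 ⇒ (2/4379)^3 = -1]
  = -(4379/219)    [QR: both ≡ 3 mod 4, sign flips]
  = -(218/219)    [4379 ≡ 218 mod 219]
  = (109/219)    [219 ≡ 3 mod 8 ⇒ (2/219) = -1]
  = (219/109)    [QR: 109 ≡ 1 mod 4, sign kept]
  = (1/109)    [219 ≡ 1 mod 109]
  = 1    [(1/109) = 1]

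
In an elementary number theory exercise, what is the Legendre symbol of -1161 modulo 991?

1

(-1161/991)
  = -(1161/991)    [991 ≡ 3 mod 4 ⇒ (-1/991) = -1]
  = -(170/991)    [1161 ≡ 170 mod 991]
  = -(85/991)    [991 ≡ 7 mod 8 ⇒ (2/991) = +1]
  = -(991/85)    [QR: 85 ≡ 1 mod 4, sign kept]
  = -(56/85)    [991 ≡ 56 mod 85]
  = (7/85)    [85 ≡ 5 mod 8 ⇒ (2/85)^3 = -1]
  = (85/7)    [QR: 85 ≡ 1 mod 4, sign kept]
  = (1/7)    [85 ≡ 1 mod 7]
  = 1    [(1/7) = 1]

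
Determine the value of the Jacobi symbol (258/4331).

(258/4331)
  = -(129/4331)    [4331 ≡ 3 mod 8 ⇒ (2/4331) = -1]
  = -(4331/129)    [QR: 129 ≡ 1 mod 4, sign kept]
  = -(74/129)    [4331 ≡ 74 mod 129]
  = -(37/129)    [129 ≡ 1 mod 8 ⇒ (2/129) = +1]
  = -(129/37)    [QR: 37 ≡ 1 mod 4, sign kept]
  = -(18/37)    [129 ≡ 18 mod 37]
  = (9/37)    [37 ≡ 5 mod 8 ⇒ (2/37) = -1]
  = (37/9)    [QR: 9 ≡ 1 mod 4, sign kept]
  = (1/9)    [37 ≡ 1 mod 9]
  = 1    [(1/9) = 1]

1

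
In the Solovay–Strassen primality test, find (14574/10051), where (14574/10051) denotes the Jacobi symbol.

Reduce the numerator: 14574 ≡ 4523 (mod 10051), so (14574/10051) = (4523/10051).
Both 4523 ≡ 3 and 10051 ≡ 3 (mod 4), so reciprocity gives (4523/10051) = -(10051/4523). Reduce: 10051 ≡ 1005 (mod 4523). Now have -(1005/4523).
1005 ≡ 1 (mod 4), so quadratic reciprocity gives (1005/4523) = (4523/1005). Reduce: 4523 ≡ 503 (mod 1005). Now have -(503/1005).
1005 ≡ 1 (mod 4), so quadratic reciprocity gives (503/1005) = (1005/503). Reduce: 1005 ≡ 502 (mod 503). Now have -(502/503).
Factor out 2: 502 = 2·251. Since 503 ≡ 7 (mod 8), (2/503) = +1. Now have -(251/503).
Both 251 ≡ 3 and 503 ≡ 3 (mod 4), so reciprocity gives (251/503) = -(503/251). Reduce: 503 ≡ 1 (mod 251). Now have (1/251).
(1/251) = 1. Collecting the sign factors: 1.

1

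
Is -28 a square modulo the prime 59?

Reduce the numerator: -28 ≡ 31 (mod 59), so (-28/59) = (31/59).
Both 31 ≡ 3 and 59 ≡ 3 (mod 4), so reciprocity gives (31/59) = -(59/31). Reduce: 59 ≡ 28 (mod 31). Now have -(28/31).
Factor out 2: 28 = 2^2·7. Since 31 ≡ 7 (mod 8), (2/31) = +1, and (2/31)^2 = +1. Now have -(7/31).
Both 7 ≡ 3 and 31 ≡ 3 (mod 4), so reciprocity gives (7/31) = -(31/7). Reduce: 31 ≡ 3 (mod 7). Now have (3/7).
Both 3 ≡ 3 and 7 ≡ 3 (mod 4), so reciprocity gives (3/7) = -(7/3). Reduce: 7 ≡ 1 (mod 3). Now have -(1/3).
(1/3) = 1. Collecting the sign factors: -1.
The Legendre symbol is -1, so x^2 ≡ -28 (mod 59) has no solution.

no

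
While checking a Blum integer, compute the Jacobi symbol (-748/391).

Pull out -1: (-748/391) = (-1/391)·(748/391). Since 391 ≡ 3 (mod 4), (-1/391) = -1. Now have -(748/391).
Reduce the numerator: 748 ≡ 357 (mod 391), so (748/391) = (357/391).
357 ≡ 1 (mod 4), so quadratic reciprocity gives (357/391) = (391/357). Reduce: 391 ≡ 34 (mod 357). Now have -(34/357).
Factor out 2: 34 = 2·17. Since 357 ≡ 5 (mod 8), (2/357) = -1. Now have (17/357).
17 ≡ 1 (mod 4), so quadratic reciprocity gives (17/357) = (357/17). Reduce: 357 ≡ 0 (mod 17). Now have (0/17).
The numerator is now 0 with denominator 17 > 1: the symbol is 0.

0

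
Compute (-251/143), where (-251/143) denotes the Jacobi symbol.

-1

(-251/143)
  = (35/143)    [-251 ≡ 35 mod 143]
  = -(143/35)    [QR: both ≡ 3 mod 4, sign flips]
  = -(3/35)    [143 ≡ 3 mod 35]
  = (35/3)    [QR: both ≡ 3 mod 4, sign flips]
  = (2/3)    [35 ≡ 2 mod 3]
  = -(1/3)    [3 ≡ 3 mod 8 ⇒ (2/3) = -1]
  = -1    [(1/3) = 1]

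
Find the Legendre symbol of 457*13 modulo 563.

By multiplicativity, (457·13 / 563) = (457 / 563)·(13 / 563).
First factor (457 / 563):
457 ≡ 1 (mod 4), so quadratic reciprocity gives (457 / 563) = (563 / 457). Reduce: 563 ≡ 106 (mod 457). Now have (106 / 457).
Factor out 2: 106 = 2·53. Since 457 ≡ 1 (mod 8), (2 / 457) = +1. Now have (53 / 457).
53 ≡ 1 (mod 4), so quadratic reciprocity gives (53 / 457) = (457 / 53). Reduce: 457 ≡ 33 (mod 53). Now have (33 / 53).
33 ≡ 1 (mod 4), so quadratic reciprocity gives (33 / 53) = (53 / 33). Reduce: 53 ≡ 20 (mod 33). Now have (20 / 33).
Factor out 2: 20 = 2^2·5. Since 33 ≡ 1 (mod 8), (2 / 33) = +1, and (2 / 33)^2 = +1. Now have (5 / 33).
5 ≡ 1 (mod 4), so quadratic reciprocity gives (5 / 33) = (33 / 5). Reduce: 33 ≡ 3 (mod 5). Now have (3 / 5).
5 ≡ 1 (mod 4), so quadratic reciprocity gives (3 / 5) = (5 / 3). Reduce: 5 ≡ 2 (mod 3). Now have (2 / 3).
Factor out 2: 2 = 2. Since 3 ≡ 3 (mod 8), (2 / 3) = -1. Now have -(1 / 3).
(1 / 3) = 1. Collecting the sign factors: -1.
Second factor (13 / 563):
13 ≡ 1 (mod 4), so quadratic reciprocity gives (13 / 563) = (563 / 13). Reduce: 563 ≡ 4 (mod 13). Now have (4 / 13).
Factor out 2: 4 = 2^2. Since 13 ≡ 5 (mod 8), (2 / 13) = -1, and (2 / 13)^2 = +1. Now have (1 / 13).
(1 / 13) = 1. Collecting the sign factors: 1.
Product: (-1)·(1) = -1.

-1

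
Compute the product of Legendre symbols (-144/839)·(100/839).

By multiplicativity, (-144·100/839) = (-144/839)·(100/839).
First factor (-144/839):
(-144/839)
  = -(144/839)    [839 ≡ 3 mod 4 ⇒ (-1/839) = -1]
  = -(9/839)    [839 ≡ 7 mod 8 ⇒ (2/839)^4 = +1]
  = -(839/9)    [QR: 9 ≡ 1 mod 4, sign kept]
  = -(2/9)    [839 ≡ 2 mod 9]
  = -(1/9)    [9 ≡ 1 mod 8 ⇒ (2/9) = +1]
  = -1    [(1/9) = 1]
Second factor (100/839):
(100/839)
  = (25/839)    [839 ≡ 7 mod 8 ⇒ (2/839)^2 = +1]
  = (839/25)    [QR: 25 ≡ 1 mod 4, sign kept]
  = (14/25)    [839 ≡ 14 mod 25]
  = (7/25)    [25 ≡ 1 mod 8 ⇒ (2/25) = +1]
  = (25/7)    [QR: 25 ≡ 1 mod 4, sign kept]
  = (4/7)    [25 ≡ 4 mod 7]
  = (1/7)    [7 ≡ 7 mod 8 ⇒ (2/7)^2 = +1]
  = 1    [(1/7) = 1]
Product: (-1)·(1) = -1.

-1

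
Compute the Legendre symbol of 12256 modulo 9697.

-1

(12256|9697)
  = (2559|9697)    [12256 ≡ 2559 mod 9697]
  = (9697|2559)    [QR: 9697 ≡ 1 mod 4, sign kept]
  = (2020|2559)    [9697 ≡ 2020 mod 2559]
  = (505|2559)    [2559 ≡ 7 mod 8 ⇒ (2|2559)^2 = +1]
  = (2559|505)    [QR: 505 ≡ 1 mod 4, sign kept]
  = (34|505)    [2559 ≡ 34 mod 505]
  = (17|505)    [505 ≡ 1 mod 8 ⇒ (2|505) = +1]
  = (505|17)    [QR: 17 ≡ 1 mod 4, sign kept]
  = (12|17)    [505 ≡ 12 mod 17]
  = (3|17)    [17 ≡ 1 mod 8 ⇒ (2|17)^2 = +1]
  = (17|3)    [QR: 17 ≡ 1 mod 4, sign kept]
  = (2|3)    [17 ≡ 2 mod 3]
  = -(1|3)    [3 ≡ 3 mod 8 ⇒ (2|3) = -1]
  = -1    [(1|3) = 1]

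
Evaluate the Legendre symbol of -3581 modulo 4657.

(-3581|4657)
  = (1076|4657)    [-3581 ≡ 1076 mod 4657]
  = (269|4657)    [4657 ≡ 1 mod 8 ⇒ (2|4657)^2 = +1]
  = (4657|269)    [QR: 269 ≡ 1 mod 4, sign kept]
  = (84|269)    [4657 ≡ 84 mod 269]
  = (21|269)    [269 ≡ 5 mod 8 ⇒ (2|269)^2 = +1]
  = (269|21)    [QR: 21 ≡ 1 mod 4, sign kept]
  = (17|21)    [269 ≡ 17 mod 21]
  = (21|17)    [QR: 17 ≡ 1 mod 4, sign kept]
  = (4|17)    [21 ≡ 4 mod 17]
  = (1|17)    [17 ≡ 1 mod 8 ⇒ (2|17)^2 = +1]
  = 1    [(1|17) = 1]

1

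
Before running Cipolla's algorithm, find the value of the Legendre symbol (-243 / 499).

(-243 / 499)
  = (256 / 499)    [-243 ≡ 256 mod 499]
  = (1 / 499)    [499 ≡ 3 mod 8 ⇒ (2 / 499)^8 = +1]
  = 1    [(1 / 499) = 1]

1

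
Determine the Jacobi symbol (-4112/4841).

(-4112/4841)
  = (729/4841)    [-4112 ≡ 729 mod 4841]
  = (4841/729)    [QR: 729 ≡ 1 mod 4, sign kept]
  = (467/729)    [4841 ≡ 467 mod 729]
  = (729/467)    [QR: 729 ≡ 1 mod 4, sign kept]
  = (262/467)    [729 ≡ 262 mod 467]
  = -(131/467)    [467 ≡ 3 mod 8 ⇒ (2/467) = -1]
  = (467/131)    [QR: both ≡ 3 mod 4, sign flips]
  = (74/131)    [467 ≡ 74 mod 131]
  = -(37/131)    [131 ≡ 3 mod 8 ⇒ (2/131) = -1]
  = -(131/37)    [QR: 37 ≡ 1 mod 4, sign kept]
  = -(20/37)    [131 ≡ 20 mod 37]
  = -(5/37)    [37 ≡ 5 mod 8 ⇒ (2/37)^2 = +1]
  = -(37/5)    [QR: 5 ≡ 1 mod 4, sign kept]
  = -(2/5)    [37 ≡ 2 mod 5]
  = (1/5)    [5 ≡ 5 mod 8 ⇒ (2/5) = -1]
  = 1    [(1/5) = 1]

1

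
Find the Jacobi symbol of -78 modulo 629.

Pull out -1: (-78/629) = (-1/629)·(78/629). Since 629 ≡ 1 (mod 4), (-1/629) = +1. Now have (78/629).
Factor out 2: 78 = 2·39. Since 629 ≡ 5 (mod 8), (2/629) = -1. Now have -(39/629).
629 ≡ 1 (mod 4), so quadratic reciprocity gives (39/629) = (629/39). Reduce: 629 ≡ 5 (mod 39). Now have -(5/39).
5 ≡ 1 (mod 4), so quadratic reciprocity gives (5/39) = (39/5). Reduce: 39 ≡ 4 (mod 5). Now have -(4/5).
Factor out 2: 4 = 2^2. Since 5 ≡ 5 (mod 8), (2/5) = -1, and (2/5)^2 = +1. Now have -(1/5).
(1/5) = 1. Collecting the sign factors: -1.

-1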